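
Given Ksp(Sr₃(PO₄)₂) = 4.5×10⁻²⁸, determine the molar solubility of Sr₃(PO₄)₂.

Sr₃(PO₄)₂(s) ⇌ 3 Sr²⁺(aq) + 2 PO₄³⁻(aq)
If s mol/L of Sr₃(PO₄)₂ dissolves, [Sr²⁺] = 3s and [PO₄³⁻] = 2s.
Ksp = [Sr²⁺]^3[PO₄³⁻]^2 = (3s)^3 · (2s)^2 = 108s^5
108s^5 = 4.5×10⁻²⁸  ⇒  s^5 = 4.2×10⁻³⁰
s = 1.3×10⁻⁶ mol L⁻¹

1.3×10⁻⁶ M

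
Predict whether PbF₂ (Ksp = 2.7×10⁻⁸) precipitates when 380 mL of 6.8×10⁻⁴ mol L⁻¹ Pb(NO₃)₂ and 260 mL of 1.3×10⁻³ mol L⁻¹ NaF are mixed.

After mixing, V = 380 mL + 260 mL = 640 mL.
[Pb²⁺] = (6.8×10⁻⁴)(380)/640 = 4.0×10⁻⁴ mol L⁻¹
[F⁻] = (1.3×10⁻³)(260)/640 = 5.3×10⁻⁴ mol L⁻¹
Q = [Pb²⁺][F⁻]^2 = 1.1×10⁻¹⁰
Q < Ksp (1.1×10⁻¹⁰ vs 2.7×10⁻⁸); the solution remains unsaturated and no precipitate forms.

No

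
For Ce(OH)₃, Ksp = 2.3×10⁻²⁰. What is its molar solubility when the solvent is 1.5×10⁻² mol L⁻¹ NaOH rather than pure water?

Ce(OH)₃(s) ⇌ Ce³⁺(aq) + 3 OH⁻(aq)
OH⁻ is already present at 1.5×10⁻² mol L⁻¹. If s mol/L of Ce(OH)₃ dissolves, [Ce³⁺] = s while [OH⁻] ≈ 1.5×10⁻² mol L⁻¹.
Ksp = [Ce³⁺][OH⁻]^3 = s(1.5×10⁻²)^3
s = 2.3×10⁻²⁰ / (1.5×10⁻²)^3 = 6.8×10⁻¹⁵
s = 6.8×10⁻¹⁵ mol L⁻¹

6.8×10⁻¹⁵ M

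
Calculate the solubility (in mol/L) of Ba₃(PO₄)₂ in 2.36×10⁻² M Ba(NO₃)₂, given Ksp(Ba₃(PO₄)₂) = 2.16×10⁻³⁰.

2.03×10⁻¹³ M

Ba₃(PO₄)₂(s) ⇌ 3 Ba²⁺(aq) + 2 PO₄³⁻(aq)
Let s be the solubility of Ba₃(PO₄)₂ here. The common ion gives [Ba²⁺] ≈ 2.36×10⁻² M, and [PO₄³⁻] = 2s.
Ksp = [Ba²⁺]^3[PO₄³⁻]^2 = (2.36×10⁻²)^3(2s)^2
(2s)^2 = 2.16×10⁻³⁰ / (2.36×10⁻²)^3 = 1.64×10⁻²⁵
s = 2.03×10⁻¹³ M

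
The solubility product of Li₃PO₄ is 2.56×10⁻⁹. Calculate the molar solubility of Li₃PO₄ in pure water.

Li₃PO₄(s) ⇌ 3 Li⁺(aq) + PO₄³⁻(aq)
With molar solubility s: [Li⁺] = 3s, [PO₄³⁻] = s.
Ksp = [Li⁺]^3[PO₄³⁻] = (3s)^3 · s = 27s^4
27s^4 = 2.56×10⁻⁹  ⇒  s^4 = 9.48×10⁻¹¹
Taking the 4th root, s = 3.12×10⁻³ mol/L.

3.12×10⁻³ M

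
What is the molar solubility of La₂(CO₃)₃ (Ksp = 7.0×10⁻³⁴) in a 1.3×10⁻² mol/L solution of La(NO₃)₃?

La₂(CO₃)₃(s) ⇌ 2 La³⁺(aq) + 3 CO₃²⁻(aq)
The solution already contains La³⁺ at 1.3×10⁻² mol/L. Let s be the molar solubility of La₂(CO₃)₃.
[La³⁺] ≈ 1.3×10⁻² mol/L (common ion dominates); [CO₃²⁻] = 3s.
Ksp = [La³⁺]^2[CO₃²⁻]^3 = (1.3×10⁻²)^2(3s)^3
(3s)^3 = 7.0×10⁻³⁴ / (1.3×10⁻²)^2 = 4.1×10⁻³⁰
s = 5.4×10⁻¹¹ mol/L

5.4×10⁻¹¹ M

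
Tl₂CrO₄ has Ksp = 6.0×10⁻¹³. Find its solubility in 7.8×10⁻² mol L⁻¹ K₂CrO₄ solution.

Tl₂CrO₄(s) ⇌ 2 Tl⁺(aq) + CrO₄²⁻(aq)
Let s be the solubility of Tl₂CrO₄ here. The common ion gives [CrO₄²⁻] ≈ 7.8×10⁻² mol L⁻¹, and [Tl⁺] = 2s.
Ksp = [Tl⁺]^2[CrO₄²⁻] = (2s)^2(7.8×10⁻²)
(2s)^2 = 6.0×10⁻¹³ / (7.8×10⁻²) = 7.7×10⁻¹²
s = 1.4×10⁻⁶ mol L⁻¹

1.4×10⁻⁶ M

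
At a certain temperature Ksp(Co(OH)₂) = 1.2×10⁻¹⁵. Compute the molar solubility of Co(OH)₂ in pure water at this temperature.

6.7×10⁻⁶ M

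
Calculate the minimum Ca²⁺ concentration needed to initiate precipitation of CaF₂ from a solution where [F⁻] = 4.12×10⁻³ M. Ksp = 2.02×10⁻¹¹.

1.19×10⁻⁶ M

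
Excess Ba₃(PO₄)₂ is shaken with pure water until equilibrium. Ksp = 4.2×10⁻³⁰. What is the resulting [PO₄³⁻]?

Ba₃(PO₄)₂(s) ⇌ 3 Ba²⁺(aq) + 2 PO₄³⁻(aq)
If s mol/L of Ba₃(PO₄)₂ dissolves, [Ba²⁺] = 3s and [PO₄³⁻] = 2s.
Ksp = [Ba²⁺]^3[PO₄³⁻]^2 = (3s)^3 · (2s)^2 = 108s^5 = 4.2×10⁻³⁰
s = 5.2×10⁻⁷ M
[PO₄³⁻] = 2s = 1.0×10⁻⁶ M

1.0×10⁻⁶ M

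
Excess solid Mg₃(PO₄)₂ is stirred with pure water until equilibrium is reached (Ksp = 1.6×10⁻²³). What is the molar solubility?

Mg₃(PO₄)₂(s) ⇌ 3 Mg²⁺(aq) + 2 PO₄³⁻(aq)
With molar solubility s: [Mg²⁺] = 3s, [PO₄³⁻] = 2s.
Ksp = [Mg²⁺]^3[PO₄³⁻]^2 = (3s)^3 · (2s)^2 = 108s^5
108s^5 = 1.6×10⁻²³  ⇒  s^5 = 1.5×10⁻²⁵
s = 1.1×10⁻⁵ mol L⁻¹

1.1×10⁻⁵ M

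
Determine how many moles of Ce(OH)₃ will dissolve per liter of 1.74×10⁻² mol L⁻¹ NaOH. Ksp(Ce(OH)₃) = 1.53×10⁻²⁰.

2.90×10⁻¹⁵ M

Ce(OH)₃(s) ⇌ Ce³⁺(aq) + 3 OH⁻(aq)
With OH⁻ already at 1.74×10⁻² mol L⁻¹ and s small, take [OH⁻] ≈ 1.74×10⁻² mol L⁻¹ and [Ce³⁺] = s.
Ksp = [Ce³⁺][OH⁻]^3 = s(1.74×10⁻²)^3
s = 1.53×10⁻²⁰ / (1.74×10⁻²)^3 = 2.90×10⁻¹⁵
s = 2.90×10⁻¹⁵ mol L⁻¹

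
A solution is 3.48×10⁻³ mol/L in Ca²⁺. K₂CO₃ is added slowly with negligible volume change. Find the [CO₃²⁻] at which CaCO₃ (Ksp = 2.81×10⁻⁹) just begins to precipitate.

Precipitation begins when Q = Ksp.
CaCO₃(s) ⇌ Ca²⁺(aq) + CO₃²⁻(aq)
Ksp = [Ca²⁺][CO₃²⁻] = [CO₃²⁻](3.48×10⁻³)
[CO₃²⁻] = 2.81×10⁻⁹ / (3.48×10⁻³) = 8.07×10⁻⁷
[CO₃²⁻] = 8.07×10⁻⁷ mol/L

8.07×10⁻⁷ M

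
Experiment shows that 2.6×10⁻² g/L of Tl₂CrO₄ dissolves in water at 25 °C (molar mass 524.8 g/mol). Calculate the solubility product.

Convert to molarity: s = 2.6×10⁻² / 524.8 = 4.954×10⁻⁵ mol/L
Tl₂CrO₄(s) ⇌ 2 Tl⁺(aq) + CrO₄²⁻(aq)
Let s be the molar solubility. Then [Tl⁺] = 2s and [CrO₄²⁻] = s.
Ksp = [Tl⁺]^2[CrO₄²⁻] = (2s)^2 · s = 4s^3
Ksp = 4 × (4.954×10⁻⁵)^3 = 4.9×10⁻¹³

Ksp = 4.9×10⁻¹³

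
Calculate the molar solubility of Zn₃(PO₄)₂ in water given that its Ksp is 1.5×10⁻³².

1.7×10⁻⁷ M

Zn₃(PO₄)₂(s) ⇌ 3 Zn²⁺(aq) + 2 PO₄³⁻(aq)
If s mol/L of Zn₃(PO₄)₂ dissolves, [Zn²⁺] = 3s and [PO₄³⁻] = 2s.
Ksp = [Zn²⁺]^3[PO₄³⁻]^2 = (3s)^3 · (2s)^2 = 108s^5
108s^5 = 1.5×10⁻³²  ⇒  s^5 = 1.4×10⁻³⁴
Taking the 5th root, s = 1.7×10⁻⁷ mol/L.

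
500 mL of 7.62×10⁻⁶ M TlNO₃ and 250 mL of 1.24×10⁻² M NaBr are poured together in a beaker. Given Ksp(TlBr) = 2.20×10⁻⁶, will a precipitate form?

The combined volume is 750 mL.
[Tl⁺] = (7.62×10⁻⁶)(500)/750 = 5.08×10⁻⁶ M
[Br⁻] = (1.24×10⁻²)(250)/750 = 4.13×10⁻³ M
Q = [Tl⁺][Br⁻] = 2.10×10⁻⁸
Q = 2.10×10⁻⁸ < Ksp = 2.20×10⁻⁶, so the solution is unsaturated and no precipitate forms.

No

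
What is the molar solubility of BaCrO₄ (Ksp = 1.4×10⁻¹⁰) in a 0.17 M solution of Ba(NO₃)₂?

BaCrO₄(s) ⇌ Ba²⁺(aq) + CrO₄²⁻(aq)
Let s be the solubility of BaCrO₄ here. The common ion gives [Ba²⁺] ≈ 0.17 M, and [CrO₄²⁻] = s.
Ksp = [Ba²⁺][CrO₄²⁻] = (0.17)s
s = 1.4×10⁻¹⁰ / (0.17) = 8.2×10⁻¹⁰
s = 8.2×10⁻¹⁰ M

8.2×10⁻¹⁰ M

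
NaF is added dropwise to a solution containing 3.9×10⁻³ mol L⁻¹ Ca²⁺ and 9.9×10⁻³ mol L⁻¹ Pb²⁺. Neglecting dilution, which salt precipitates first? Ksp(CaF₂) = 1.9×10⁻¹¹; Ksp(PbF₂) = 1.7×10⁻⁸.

Precipitation begins when Q = Ksp.
For CaF₂: [F⁻] = (Ksp/[Ca²⁺])^(1/2) = 7.0×10⁻⁵ mol L⁻¹
For PbF₂: [F⁻] = (Ksp/[Pb²⁺])^(1/2) = 1.3×10⁻³ mol L⁻¹
The smaller threshold [F⁻] is reached first, so CaF₂ precipitates first.

CaF₂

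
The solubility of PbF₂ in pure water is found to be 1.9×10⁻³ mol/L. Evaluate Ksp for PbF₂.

PbF₂(s) ⇌ Pb²⁺(aq) + 2 F⁻(aq)
For each mole of PbF₂ that dissolves per liter, [Pb²⁺] = s and [F⁻] = 2s; let s denote this solubility.
Ksp = [Pb²⁺][F⁻]^2 = s · (2s)^2 = 4s^3
Ksp = 4 × (1.9×10⁻³)^3 = 2.7×10⁻⁸

Ksp = 2.7×10⁻⁸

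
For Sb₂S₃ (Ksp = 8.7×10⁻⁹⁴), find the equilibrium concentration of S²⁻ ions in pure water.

2.9×10⁻¹⁹ M

Sb₂S₃(s) ⇌ 2 Sb³⁺(aq) + 3 S²⁻(aq)
Call the molar solubility s, so that [Sb³⁺] = 2s and [S²⁻] = 3s.
Ksp = [Sb³⁺]^2[S²⁻]^3 = (2s)^2 · (3s)^3 = 108s^5 = 8.7×10⁻⁹⁴
s = 9.6×10⁻²⁰ mol L⁻¹
[S²⁻] = 3s = 2.9×10⁻¹⁹ mol L⁻¹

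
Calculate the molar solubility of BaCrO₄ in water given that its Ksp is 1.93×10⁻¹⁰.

BaCrO₄(s) ⇌ Ba²⁺(aq) + CrO₄²⁻(aq)
If s mol/L of BaCrO₄ dissolves, [Ba²⁺] = s and [CrO₄²⁻] = s.
Ksp = [Ba²⁺][CrO₄²⁻] = s · s = s^2
s^2 = 1.93×10⁻¹⁰
s = 1.39×10⁻⁵ M

1.39×10⁻⁵ M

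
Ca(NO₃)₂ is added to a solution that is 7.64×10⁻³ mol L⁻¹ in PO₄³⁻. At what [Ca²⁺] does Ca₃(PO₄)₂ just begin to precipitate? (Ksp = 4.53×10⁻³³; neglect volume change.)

Precipitation of each salt begins when its ion product equals Ksp.
Ca₃(PO₄)₂(s) ⇌ 3 Ca²⁺(aq) + 2 PO₄³⁻(aq)
Ksp = [Ca²⁺]^3[PO₄³⁻]^2 = [Ca²⁺]^3(7.64×10⁻³)^2
[Ca²⁺]^3 = 4.53×10⁻³³ / (7.64×10⁻³)^2 = 7.76×10⁻²⁹
[Ca²⁺] = 4.27×10⁻¹⁰ mol L⁻¹

4.27×10⁻¹⁰ M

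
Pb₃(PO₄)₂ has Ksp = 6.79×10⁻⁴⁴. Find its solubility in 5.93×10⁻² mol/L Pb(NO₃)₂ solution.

9.02×10⁻²¹ M

Pb₃(PO₄)₂(s) ⇌ 3 Pb²⁺(aq) + 2 PO₄³⁻(aq)
Pb²⁺ is already present at 5.93×10⁻² mol/L. If s mol/L of Pb₃(PO₄)₂ dissolves, [PO₄³⁻] = 2s while [Pb²⁺] ≈ 5.93×10⁻² mol/L.
Ksp = [Pb²⁺]^3[PO₄³⁻]^2 = (5.93×10⁻²)^3(2s)^2
(2s)^2 = 6.79×10⁻⁴⁴ / (5.93×10⁻²)^3 = 3.26×10⁻⁴⁰
s = 9.02×10⁻²¹ mol/L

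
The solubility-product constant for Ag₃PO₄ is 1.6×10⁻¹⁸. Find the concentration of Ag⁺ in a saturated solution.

Ag₃PO₄(s) ⇌ 3 Ag⁺(aq) + PO₄³⁻(aq)
Call the molar solubility s, so that [Ag⁺] = 3s and [PO₄³⁻] = s.
Ksp = [Ag⁺]^3[PO₄³⁻] = (3s)^3 · s = 27s^4 = 1.6×10⁻¹⁸
s = 1.6×10⁻⁵ M
[Ag⁺] = 3s = 4.7×10⁻⁵ M

4.7×10⁻⁵ M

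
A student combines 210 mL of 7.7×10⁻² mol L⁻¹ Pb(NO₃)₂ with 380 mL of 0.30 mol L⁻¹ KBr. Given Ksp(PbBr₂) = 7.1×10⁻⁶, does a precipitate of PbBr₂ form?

Yes

The combined volume is 590 mL.
[Pb²⁺] = (7.7×10⁻²)(210)/590 = 2.7×10⁻² mol L⁻¹
[Br⁻] = (0.30)(380)/590 = 0.19 mol L⁻¹
Q = [Pb²⁺][Br⁻]^2 = 1.0×10⁻³
Q = 1.0×10⁻³ > Ksp = 7.1×10⁻⁶, so the solution is supersaturated and PbBr₂ precipitates.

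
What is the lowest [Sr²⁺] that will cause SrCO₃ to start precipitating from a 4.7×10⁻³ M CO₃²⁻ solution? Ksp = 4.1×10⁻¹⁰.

8.7×10⁻⁸ M

A salt starts to precipitate once the ion product Q reaches its Ksp.
SrCO₃(s) ⇌ Sr²⁺(aq) + CO₃²⁻(aq)
Ksp = [Sr²⁺][CO₃²⁻] = [Sr²⁺](4.7×10⁻³)
[Sr²⁺] = 4.1×10⁻¹⁰ / (4.7×10⁻³) = 8.7×10⁻⁸
[Sr²⁺] = 8.7×10⁻⁸ M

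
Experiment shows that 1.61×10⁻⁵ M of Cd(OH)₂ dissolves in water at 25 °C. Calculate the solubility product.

Ksp = 1.67×10⁻¹⁴

Cd(OH)₂(s) ⇌ Cd²⁺(aq) + 2 OH⁻(aq)
Let s be the molar solubility. Then [Cd²⁺] = s and [OH⁻] = 2s.
Ksp = [Cd²⁺][OH⁻]^2 = s · (2s)^2 = 4s^3
Ksp = 4 × (1.61×10⁻⁵)^3 = 1.67×10⁻¹⁴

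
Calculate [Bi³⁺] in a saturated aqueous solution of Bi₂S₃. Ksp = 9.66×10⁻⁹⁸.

Bi₂S₃(s) ⇌ 2 Bi³⁺(aq) + 3 S²⁻(aq)
Call the molar solubility s, so that [Bi³⁺] = 2s and [S²⁻] = 3s.
Ksp = [Bi³⁺]^2[S²⁻]^3 = (2s)^2 · (3s)^3 = 108s^5 = 9.66×10⁻⁹⁸
s = 1.55×10⁻²⁰ M
[Bi³⁺] = 2s = 3.10×10⁻²⁰ M

3.10×10⁻²⁰ M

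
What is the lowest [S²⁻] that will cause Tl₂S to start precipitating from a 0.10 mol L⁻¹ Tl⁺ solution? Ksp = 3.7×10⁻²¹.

3.7×10⁻¹⁹ M

A salt starts to precipitate once the ion product Q reaches its Ksp.
Tl₂S(s) ⇌ 2 Tl⁺(aq) + S²⁻(aq)
Ksp = [Tl⁺]^2[S²⁻] = [S²⁻](0.10)^2
[S²⁻] = 3.7×10⁻²¹ / (0.10)^2 = 3.7×10⁻¹⁹
[S²⁻] = 3.7×10⁻¹⁹ mol L⁻¹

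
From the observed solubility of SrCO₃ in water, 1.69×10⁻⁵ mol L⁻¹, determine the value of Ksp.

SrCO₃(s) ⇌ Sr²⁺(aq) + CO₃²⁻(aq)
Call the molar solubility s, so that [Sr²⁺] = s and [CO₃²⁻] = s.
Ksp = [Sr²⁺][CO₃²⁻] = s · s = s^2
Ksp = (1.69×10⁻⁵)^2 = 2.86×10⁻¹⁰

Ksp = 2.86×10⁻¹⁰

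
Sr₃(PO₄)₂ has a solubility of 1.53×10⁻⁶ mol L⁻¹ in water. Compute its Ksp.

Ksp = 9.05×10⁻²⁸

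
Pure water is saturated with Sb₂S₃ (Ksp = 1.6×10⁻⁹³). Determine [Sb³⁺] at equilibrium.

Sb₂S₃(s) ⇌ 2 Sb³⁺(aq) + 3 S²⁻(aq)
Let s be the molar solubility. Then [Sb³⁺] = 2s and [S²⁻] = 3s.
Ksp = [Sb³⁺]^2[S²⁻]^3 = (2s)^2 · (3s)^3 = 108s^5 = 1.6×10⁻⁹³
s = 1.1×10⁻¹⁹ mol/L
[Sb³⁺] = 2s = 2.2×10⁻¹⁹ mol/L

2.2×10⁻¹⁹ M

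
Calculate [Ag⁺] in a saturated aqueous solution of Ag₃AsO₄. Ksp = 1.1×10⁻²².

Ag₃AsO₄(s) ⇌ 3 Ag⁺(aq) + AsO₄³⁻(aq)
If s mol/L of Ag₃AsO₄ dissolves, [Ag⁺] = 3s and [AsO₄³⁻] = s.
Ksp = [Ag⁺]^3[AsO₄³⁻] = (3s)^3 · s = 27s^4 = 1.1×10⁻²²
s = 1.4×10⁻⁶ mol/L
[Ag⁺] = 3s = 4.3×10⁻⁶ mol/L

4.3×10⁻⁶ M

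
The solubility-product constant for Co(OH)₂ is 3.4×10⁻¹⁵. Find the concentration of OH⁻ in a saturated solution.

1.9×10⁻⁵ M

Co(OH)₂(s) ⇌ Co²⁺(aq) + 2 OH⁻(aq)
If s mol/L of Co(OH)₂ dissolves, [Co²⁺] = s and [OH⁻] = 2s.
Ksp = [Co²⁺][OH⁻]^2 = s · (2s)^2 = 4s^3 = 3.4×10⁻¹⁵
s = 9.5×10⁻⁶ mol/L
[OH⁻] = 2s = 1.9×10⁻⁵ mol/L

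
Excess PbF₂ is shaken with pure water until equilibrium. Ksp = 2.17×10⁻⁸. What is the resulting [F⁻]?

PbF₂(s) ⇌ Pb²⁺(aq) + 2 F⁻(aq)
With molar solubility s: [Pb²⁺] = s, [F⁻] = 2s.
Ksp = [Pb²⁺][F⁻]^2 = s · (2s)^2 = 4s^3 = 2.17×10⁻⁸
s = 1.76×10⁻³ mol/L
[F⁻] = 2s = 3.51×10⁻³ mol/L

3.51×10⁻³ M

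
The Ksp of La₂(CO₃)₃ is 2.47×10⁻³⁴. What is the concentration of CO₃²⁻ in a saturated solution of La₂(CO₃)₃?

2.23×10⁻⁷ M

La₂(CO₃)₃(s) ⇌ 2 La³⁺(aq) + 3 CO₃²⁻(aq)
Let s be the molar solubility. Then [La³⁺] = 2s and [CO₃²⁻] = 3s.
Ksp = [La³⁺]^2[CO₃²⁻]^3 = (2s)^2 · (3s)^3 = 108s^5 = 2.47×10⁻³⁴
s = 7.44×10⁻⁸ mol/L
[CO₃²⁻] = 3s = 2.23×10⁻⁷ mol/L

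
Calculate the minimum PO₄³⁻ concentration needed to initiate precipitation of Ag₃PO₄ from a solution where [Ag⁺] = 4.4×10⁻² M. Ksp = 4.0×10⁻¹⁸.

4.7×10⁻¹⁴ M

Precipitation begins when Q = Ksp.
Ag₃PO₄(s) ⇌ 3 Ag⁺(aq) + PO₄³⁻(aq)
Ksp = [Ag⁺]^3[PO₄³⁻] = [PO₄³⁻](4.4×10⁻²)^3
[PO₄³⁻] = 4.0×10⁻¹⁸ / (4.4×10⁻²)^3 = 4.7×10⁻¹⁴
[PO₄³⁻] = 4.7×10⁻¹⁴ M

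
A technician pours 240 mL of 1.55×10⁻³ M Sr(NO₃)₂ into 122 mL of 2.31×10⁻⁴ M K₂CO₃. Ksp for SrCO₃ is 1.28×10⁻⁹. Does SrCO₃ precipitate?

Yes

The combined volume is 362 mL.
[Sr²⁺] = (1.55×10⁻³)(240)/362 = 1.03×10⁻³ M
[CO₃²⁻] = (2.31×10⁻⁴)(122)/362 = 7.79×10⁻⁵ M
Q = [Sr²⁺][CO₃²⁻] = 8.00×10⁻⁸
Q = 8.00×10⁻⁸ > Ksp = 1.28×10⁻⁹, so the solution is supersaturated and SrCO₃ precipitates.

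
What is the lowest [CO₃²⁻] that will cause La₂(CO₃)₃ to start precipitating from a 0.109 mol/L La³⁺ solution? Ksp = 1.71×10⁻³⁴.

Precipitation begins when Q = Ksp.
La₂(CO₃)₃(s) ⇌ 2 La³⁺(aq) + 3 CO₃²⁻(aq)
Ksp = [La³⁺]^2[CO₃²⁻]^3 = [CO₃²⁻]^3(0.109)^2
[CO₃²⁻]^3 = 1.71×10⁻³⁴ / (0.109)^2 = 1.44×10⁻³²
[CO₃²⁻] = 2.43×10⁻¹¹ mol/L

2.43×10⁻¹¹ M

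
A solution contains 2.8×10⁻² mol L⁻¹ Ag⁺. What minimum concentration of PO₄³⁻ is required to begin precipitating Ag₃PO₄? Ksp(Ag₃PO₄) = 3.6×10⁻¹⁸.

1.6×10⁻¹³ M

Precipitation begins when Q = Ksp.
Ag₃PO₄(s) ⇌ 3 Ag⁺(aq) + PO₄³⁻(aq)
Ksp = [Ag⁺]^3[PO₄³⁻] = [PO₄³⁻](2.8×10⁻²)^3
[PO₄³⁻] = 3.6×10⁻¹⁸ / (2.8×10⁻²)^3 = 1.6×10⁻¹³
[PO₄³⁻] = 1.6×10⁻¹³ mol L⁻¹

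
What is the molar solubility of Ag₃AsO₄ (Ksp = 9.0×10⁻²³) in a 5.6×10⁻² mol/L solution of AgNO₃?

Ag₃AsO₄(s) ⇌ 3 Ag⁺(aq) + AsO₄³⁻(aq)
Ag⁺ is already present at 5.6×10⁻² mol/L. If s mol/L of Ag₃AsO₄ dissolves, [AsO₄³⁻] = s while [Ag⁺] ≈ 5.6×10⁻² mol/L.
Ksp = [Ag⁺]^3[AsO₄³⁻] = (5.6×10⁻²)^3s
s = 9.0×10⁻²³ / (5.6×10⁻²)^3 = 5.1×10⁻¹⁹
s = 5.1×10⁻¹⁹ mol/L

5.1×10⁻¹⁹ M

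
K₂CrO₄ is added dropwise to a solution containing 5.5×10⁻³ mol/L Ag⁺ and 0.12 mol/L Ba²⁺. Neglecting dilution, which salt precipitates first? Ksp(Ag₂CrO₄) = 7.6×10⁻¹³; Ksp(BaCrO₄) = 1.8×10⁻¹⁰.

BaCrO₄

A salt starts to precipitate once the ion product Q reaches its Ksp.
For Ag₂CrO₄: [CrO₄²⁻] = (Ksp/[Ag⁺]^2) = 2.5×10⁻⁸ mol/L
For BaCrO₄: [CrO₄²⁻] = (Ksp/[Ba²⁺]) = 1.5×10⁻⁹ mol/L
BaCrO₄ requires the lower [CrO₄²⁻], so it precipitates first.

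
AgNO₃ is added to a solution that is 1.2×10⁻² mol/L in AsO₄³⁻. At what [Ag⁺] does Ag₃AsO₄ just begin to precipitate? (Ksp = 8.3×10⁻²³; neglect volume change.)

Precipitation of each salt begins when its ion product equals Ksp.
Ag₃AsO₄(s) ⇌ 3 Ag⁺(aq) + AsO₄³⁻(aq)
Ksp = [Ag⁺]^3[AsO₄³⁻] = [Ag⁺]^3(1.2×10⁻²)
[Ag⁺]^3 = 8.3×10⁻²³ / (1.2×10⁻²) = 6.9×10⁻²¹
[Ag⁺] = 1.9×10⁻⁷ mol/L

1.9×10⁻⁷ M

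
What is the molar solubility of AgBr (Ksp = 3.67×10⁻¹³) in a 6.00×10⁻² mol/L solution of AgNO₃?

AgBr(s) ⇌ Ag⁺(aq) + Br⁻(aq)
With Ag⁺ already at 6.00×10⁻² mol/L and s small, take [Ag⁺] ≈ 6.00×10⁻² mol/L and [Br⁻] = s.
Ksp = [Ag⁺][Br⁻] = (6.00×10⁻²)s
s = 3.67×10⁻¹³ / (6.00×10⁻²) = 6.12×10⁻¹²
s = 6.12×10⁻¹² mol/L

6.12×10⁻¹² M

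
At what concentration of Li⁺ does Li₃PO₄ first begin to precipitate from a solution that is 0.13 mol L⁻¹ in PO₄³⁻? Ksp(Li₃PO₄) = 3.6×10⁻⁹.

3.0×10⁻³ M

Precipitation of each salt begins when its ion product equals Ksp.
Li₃PO₄(s) ⇌ 3 Li⁺(aq) + PO₄³⁻(aq)
Ksp = [Li⁺]^3[PO₄³⁻] = [Li⁺]^3(0.13)
[Li⁺]^3 = 3.6×10⁻⁹ / (0.13) = 2.8×10⁻⁸
[Li⁺] = 3.0×10⁻³ mol L⁻¹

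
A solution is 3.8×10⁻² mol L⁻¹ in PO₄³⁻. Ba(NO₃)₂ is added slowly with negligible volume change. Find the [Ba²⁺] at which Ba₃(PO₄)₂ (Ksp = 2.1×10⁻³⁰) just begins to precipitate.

Precipitation begins when Q = Ksp.
Ba₃(PO₄)₂(s) ⇌ 3 Ba²⁺(aq) + 2 PO₄³⁻(aq)
Ksp = [Ba²⁺]^3[PO₄³⁻]^2 = [Ba²⁺]^3(3.8×10⁻²)^2
[Ba²⁺]^3 = 2.1×10⁻³⁰ / (3.8×10⁻²)^2 = 1.5×10⁻²⁷
[Ba²⁺] = 1.1×10⁻⁹ mol L⁻¹

1.1×10⁻⁹ M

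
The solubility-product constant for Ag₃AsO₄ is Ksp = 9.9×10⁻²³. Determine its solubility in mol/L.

Ag₃AsO₄(s) ⇌ 3 Ag⁺(aq) + AsO₄³⁻(aq)
Let s be the molar solubility. Then [Ag⁺] = 3s and [AsO₄³⁻] = s.
Ksp = [Ag⁺]^3[AsO₄³⁻] = (3s)^3 · s = 27s^4
27s^4 = 9.9×10⁻²³  ⇒  s^4 = 3.7×10⁻²⁴
s = (3.7×10⁻²⁴)^(1/4) = 1.4×10⁻⁶ M

1.4×10⁻⁶ M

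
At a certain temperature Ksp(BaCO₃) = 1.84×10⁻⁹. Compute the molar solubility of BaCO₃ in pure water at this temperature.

4.29×10⁻⁵ M

BaCO₃(s) ⇌ Ba²⁺(aq) + CO₃²⁻(aq)
Call the molar solubility s, so that [Ba²⁺] = s and [CO₃²⁻] = s.
Ksp = [Ba²⁺][CO₃²⁻] = s · s = s^2
s^2 = 1.84×10⁻⁹
s = 4.29×10⁻⁵ mol/L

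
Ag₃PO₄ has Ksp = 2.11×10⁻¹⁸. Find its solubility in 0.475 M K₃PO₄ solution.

Ag₃PO₄(s) ⇌ 3 Ag⁺(aq) + PO₄³⁻(aq)
With PO₄³⁻ already at 0.475 M and s small, take [PO₄³⁻] ≈ 0.475 M and [Ag⁺] = 3s.
Ksp = [Ag⁺]^3[PO₄³⁻] = (3s)^3(0.475)
(3s)^3 = 2.11×10⁻¹⁸ / (0.475) = 4.44×10⁻¹⁸
s = 5.48×10⁻⁷ M

5.48×10⁻⁷ M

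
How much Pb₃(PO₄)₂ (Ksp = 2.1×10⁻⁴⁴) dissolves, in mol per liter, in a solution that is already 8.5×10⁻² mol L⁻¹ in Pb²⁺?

2.9×10⁻²¹ M

Pb₃(PO₄)₂(s) ⇌ 3 Pb²⁺(aq) + 2 PO₄³⁻(aq)
With Pb²⁺ already at 8.5×10⁻² mol L⁻¹ and s small, take [Pb²⁺] ≈ 8.5×10⁻² mol L⁻¹ and [PO₄³⁻] = 2s.
Ksp = [Pb²⁺]^3[PO₄³⁻]^2 = (8.5×10⁻²)^3(2s)^2
(2s)^2 = 2.1×10⁻⁴⁴ / (8.5×10⁻²)^3 = 3.4×10⁻⁴¹
s = 2.9×10⁻²¹ mol L⁻¹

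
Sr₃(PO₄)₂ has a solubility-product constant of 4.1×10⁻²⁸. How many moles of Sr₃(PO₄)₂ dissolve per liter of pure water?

1.3×10⁻⁶ M

Sr₃(PO₄)₂(s) ⇌ 3 Sr²⁺(aq) + 2 PO₄³⁻(aq)
If s mol/L of Sr₃(PO₄)₂ dissolves, [Sr²⁺] = 3s and [PO₄³⁻] = 2s.
Ksp = [Sr²⁺]^3[PO₄³⁻]^2 = (3s)^3 · (2s)^2 = 108s^5
108s^5 = 4.1×10⁻²⁸  ⇒  s^5 = 3.8×10⁻³⁰
Taking the 5th root, s = 1.3×10⁻⁶ mol/L.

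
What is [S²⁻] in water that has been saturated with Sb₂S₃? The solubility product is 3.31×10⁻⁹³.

Sb₂S₃(s) ⇌ 2 Sb³⁺(aq) + 3 S²⁻(aq)
If s mol/L of Sb₂S₃ dissolves, [Sb³⁺] = 2s and [S²⁻] = 3s.
Ksp = [Sb³⁺]^2[S²⁻]^3 = (2s)^2 · (3s)^3 = 108s^5 = 3.31×10⁻⁹³
s = 1.25×10⁻¹⁹ mol L⁻¹
[S²⁻] = 3s = 3.75×10⁻¹⁹ mol L⁻¹

3.75×10⁻¹⁹ M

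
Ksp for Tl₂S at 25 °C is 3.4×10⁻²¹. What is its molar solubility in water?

9.5×10⁻⁸ M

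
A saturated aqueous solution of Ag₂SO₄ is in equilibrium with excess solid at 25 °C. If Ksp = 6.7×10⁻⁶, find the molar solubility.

Ag₂SO₄(s) ⇌ 2 Ag⁺(aq) + SO₄²⁻(aq)
Call the molar solubility s, so that [Ag⁺] = 2s and [SO₄²⁻] = s.
Ksp = [Ag⁺]^2[SO₄²⁻] = (2s)^2 · s = 4s^3
4s^3 = 6.7×10⁻⁶  ⇒  s^3 = 1.7×10⁻⁶
Taking the 3rd root, s = 1.2×10⁻² M.

1.2×10⁻² M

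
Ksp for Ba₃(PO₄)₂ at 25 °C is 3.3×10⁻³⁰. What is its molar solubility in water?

5.0×10⁻⁷ M

Ba₃(PO₄)₂(s) ⇌ 3 Ba²⁺(aq) + 2 PO₄³⁻(aq)
Call the molar solubility s, so that [Ba²⁺] = 3s and [PO₄³⁻] = 2s.
Ksp = [Ba²⁺]^3[PO₄³⁻]^2 = (3s)^3 · (2s)^2 = 108s^5
108s^5 = 3.3×10⁻³⁰  ⇒  s^5 = 3.1×10⁻³²
s = 5.0×10⁻⁷ mol/L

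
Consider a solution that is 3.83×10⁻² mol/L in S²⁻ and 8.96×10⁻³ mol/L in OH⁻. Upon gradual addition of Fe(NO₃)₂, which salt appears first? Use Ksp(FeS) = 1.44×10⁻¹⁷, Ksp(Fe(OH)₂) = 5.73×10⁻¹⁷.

FeS

The threshold for precipitation is Q = Ksp.
For FeS: [Fe²⁺] = (Ksp/[S²⁻]) = 3.76×10⁻¹⁶ mol/L
For Fe(OH)₂: [Fe²⁺] = (Ksp/[OH⁻]^2) = 7.14×10⁻¹³ mol/L
Since FeS needs less Fe²⁺ to reach saturation, it precipitates first.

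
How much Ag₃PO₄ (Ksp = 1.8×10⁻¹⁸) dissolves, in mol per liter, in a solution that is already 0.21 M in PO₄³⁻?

6.8×10⁻⁷ M

Ag₃PO₄(s) ⇌ 3 Ag⁺(aq) + PO₄³⁻(aq)
Let s be the solubility of Ag₃PO₄ here. The common ion gives [PO₄³⁻] ≈ 0.21 M, and [Ag⁺] = 3s.
Ksp = [Ag⁺]^3[PO₄³⁻] = (3s)^3(0.21)
(3s)^3 = 1.8×10⁻¹⁸ / (0.21) = 8.6×10⁻¹⁸
s = 6.8×10⁻⁷ M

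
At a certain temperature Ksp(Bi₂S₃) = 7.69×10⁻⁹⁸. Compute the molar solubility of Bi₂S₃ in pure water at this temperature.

1.48×10⁻²⁰ M

Bi₂S₃(s) ⇌ 2 Bi³⁺(aq) + 3 S²⁻(aq)
If s mol/L of Bi₂S₃ dissolves, [Bi³⁺] = 2s and [S²⁻] = 3s.
Ksp = [Bi³⁺]^2[S²⁻]^3 = (2s)^2 · (3s)^3 = 108s^5
108s^5 = 7.69×10⁻⁹⁸  ⇒  s^5 = 7.12×10⁻¹⁰⁰
s = 1.48×10⁻²⁰ M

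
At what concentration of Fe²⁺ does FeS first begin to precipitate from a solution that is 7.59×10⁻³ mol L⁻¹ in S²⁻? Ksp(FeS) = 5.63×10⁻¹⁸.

7.42×10⁻¹⁶ M

Precipitation of each salt begins when its ion product equals Ksp.
FeS(s) ⇌ Fe²⁺(aq) + S²⁻(aq)
Ksp = [Fe²⁺][S²⁻] = [Fe²⁺](7.59×10⁻³)
[Fe²⁺] = 5.63×10⁻¹⁸ / (7.59×10⁻³) = 7.42×10⁻¹⁶
[Fe²⁺] = 7.42×10⁻¹⁶ mol L⁻¹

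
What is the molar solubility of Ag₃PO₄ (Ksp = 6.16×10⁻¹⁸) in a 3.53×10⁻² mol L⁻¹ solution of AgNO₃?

Ag₃PO₄(s) ⇌ 3 Ag⁺(aq) + PO₄³⁻(aq)
Let s be the solubility of Ag₃PO₄ here. The common ion gives [Ag⁺] ≈ 3.53×10⁻² mol L⁻¹, and [PO₄³⁻] = s.
Ksp = [Ag⁺]^3[PO₄³⁻] = (3.53×10⁻²)^3s
s = 6.16×10⁻¹⁸ / (3.53×10⁻²)^3 = 1.40×10⁻¹³
s = 1.40×10⁻¹³ mol L⁻¹

1.40×10⁻¹³ M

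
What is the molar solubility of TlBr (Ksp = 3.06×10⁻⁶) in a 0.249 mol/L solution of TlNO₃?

TlBr(s) ⇌ Tl⁺(aq) + Br⁻(aq)
The solution already contains Tl⁺ at 0.249 mol/L. Let s be the molar solubility of TlBr.
[Tl⁺] ≈ 0.249 mol/L (common ion dominates); [Br⁻] = s.
Ksp = [Tl⁺][Br⁻] = (0.249)s
s = 3.06×10⁻⁶ / (0.249) = 1.23×10⁻⁵
s = 1.23×10⁻⁵ mol/L

1.23×10⁻⁵ M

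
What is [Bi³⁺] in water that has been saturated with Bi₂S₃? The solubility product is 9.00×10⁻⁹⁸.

Bi₂S₃(s) ⇌ 2 Bi³⁺(aq) + 3 S²⁻(aq)
If s mol/L of Bi₂S₃ dissolves, [Bi³⁺] = 2s and [S²⁻] = 3s.
Ksp = [Bi³⁺]^2[S²⁻]^3 = (2s)^2 · (3s)^3 = 108s^5 = 9.00×10⁻⁹⁸
s = 1.53×10⁻²⁰ mol/L
[Bi³⁺] = 2s = 3.06×10⁻²⁰ mol/L

3.06×10⁻²⁰ M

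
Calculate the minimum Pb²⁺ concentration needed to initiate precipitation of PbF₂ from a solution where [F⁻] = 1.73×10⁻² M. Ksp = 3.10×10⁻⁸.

1.04×10⁻⁴ M

Precipitation of each salt begins when its ion product equals Ksp.
PbF₂(s) ⇌ Pb²⁺(aq) + 2 F⁻(aq)
Ksp = [Pb²⁺][F⁻]^2 = [Pb²⁺](1.73×10⁻²)^2
[Pb²⁺] = 3.10×10⁻⁸ / (1.73×10⁻²)^2 = 1.04×10⁻⁴
[Pb²⁺] = 1.04×10⁻⁴ M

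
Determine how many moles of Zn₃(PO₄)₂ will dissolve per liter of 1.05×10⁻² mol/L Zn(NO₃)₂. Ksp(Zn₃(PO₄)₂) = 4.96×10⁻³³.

3.27×10⁻¹⁴ M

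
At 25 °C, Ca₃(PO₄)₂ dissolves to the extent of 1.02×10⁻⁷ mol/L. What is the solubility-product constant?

Ksp = 1.19×10⁻³³

Ca₃(PO₄)₂(s) ⇌ 3 Ca²⁺(aq) + 2 PO₄³⁻(aq)
With molar solubility s: [Ca²⁺] = 3s, [PO₄³⁻] = 2s.
Ksp = [Ca²⁺]^3[PO₄³⁻]^2 = (3s)^3 · (2s)^2 = 108s^5
Ksp = 108 × (1.02×10⁻⁷)^5 = 1.19×10⁻³³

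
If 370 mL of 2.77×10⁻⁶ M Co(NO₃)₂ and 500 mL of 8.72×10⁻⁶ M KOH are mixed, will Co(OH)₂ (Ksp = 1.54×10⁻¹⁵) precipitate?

After mixing, V = 370 mL + 500 mL = 870 mL.
[Co²⁺] = (2.77×10⁻⁶)(370)/870 = 1.18×10⁻⁶ M
[OH⁻] = (8.72×10⁻⁶)(500)/870 = 5.01×10⁻⁶ M
Q = [Co²⁺][OH⁻]^2 = 2.96×10⁻¹⁷
Q < Ksp (2.96×10⁻¹⁷ vs 1.54×10⁻¹⁵); the solution remains unsaturated and no precipitate forms.

No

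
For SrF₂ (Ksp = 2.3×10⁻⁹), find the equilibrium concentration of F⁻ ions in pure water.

SrF₂(s) ⇌ Sr²⁺(aq) + 2 F⁻(aq)
With molar solubility s: [Sr²⁺] = s, [F⁻] = 2s.
Ksp = [Sr²⁺][F⁻]^2 = s · (2s)^2 = 4s^3 = 2.3×10⁻⁹
s = 8.3×10⁻⁴ mol/L
[F⁻] = 2s = 1.7×10⁻³ mol/L

1.7×10⁻³ M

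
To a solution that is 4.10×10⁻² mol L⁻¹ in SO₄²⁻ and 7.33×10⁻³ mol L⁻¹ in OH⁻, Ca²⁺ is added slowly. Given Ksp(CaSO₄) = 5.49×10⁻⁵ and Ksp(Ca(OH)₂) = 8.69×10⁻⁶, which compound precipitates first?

CaSO₄

Precipitation of each salt begins when its ion product equals Ksp.
For CaSO₄: [Ca²⁺] = (Ksp/[SO₄²⁻]) = 1.34×10⁻³ mol L⁻¹
For Ca(OH)₂: [Ca²⁺] = (Ksp/[OH⁻]^2) = 0.162 mol L⁻¹
CaSO₄ requires the lower [Ca²⁺], so it precipitates first.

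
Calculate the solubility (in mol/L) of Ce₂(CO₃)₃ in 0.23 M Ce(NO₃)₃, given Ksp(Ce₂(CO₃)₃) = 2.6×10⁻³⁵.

Ce₂(CO₃)₃(s) ⇌ 2 Ce³⁺(aq) + 3 CO₃²⁻(aq)
The solution already contains Ce³⁺ at 0.23 M. Let s be the molar solubility of Ce₂(CO₃)₃.
[Ce³⁺] ≈ 0.23 M (common ion dominates); [CO₃²⁻] = 3s.
Ksp = [Ce³⁺]^2[CO₃²⁻]^3 = (0.23)^2(3s)^3
(3s)^3 = 2.6×10⁻³⁵ / (0.23)^2 = 4.9×10⁻³⁴
s = 2.6×10⁻¹² M

2.6×10⁻¹² M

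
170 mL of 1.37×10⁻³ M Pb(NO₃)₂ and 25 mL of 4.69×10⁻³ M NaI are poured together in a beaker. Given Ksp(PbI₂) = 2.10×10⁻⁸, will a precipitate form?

After mixing, V = 170 mL + 25 mL = 195 mL.
[Pb²⁺] = (1.37×10⁻³)(170)/195 = 1.19×10⁻³ M
[I⁻] = (4.69×10⁻³)(25)/195 = 6.01×10⁻⁴ M
Q = [Pb²⁺][I⁻]^2 = 4.32×10⁻¹⁰
Q < Ksp (4.32×10⁻¹⁰ vs 2.10×10⁻⁸); the solution remains unsaturated and no precipitate forms.

No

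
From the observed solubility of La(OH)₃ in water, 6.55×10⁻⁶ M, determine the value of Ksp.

La(OH)₃(s) ⇌ La³⁺(aq) + 3 OH⁻(aq)
Call the molar solubility s, so that [La³⁺] = s and [OH⁻] = 3s.
Ksp = [La³⁺][OH⁻]^3 = s · (3s)^3 = 27s^4
Ksp = 27 × (6.55×10⁻⁶)^4 = 4.97×10⁻²⁰

Ksp = 4.97×10⁻²⁰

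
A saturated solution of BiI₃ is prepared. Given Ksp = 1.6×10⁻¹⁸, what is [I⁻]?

4.7×10⁻⁵ M

BiI₃(s) ⇌ Bi³⁺(aq) + 3 I⁻(aq)
Call the molar solubility s, so that [Bi³⁺] = s and [I⁻] = 3s.
Ksp = [Bi³⁺][I⁻]^3 = s · (3s)^3 = 27s^4 = 1.6×10⁻¹⁸
s = 1.6×10⁻⁵ M
[I⁻] = 3s = 4.7×10⁻⁵ M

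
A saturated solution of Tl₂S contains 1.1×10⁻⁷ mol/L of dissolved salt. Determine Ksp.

Ksp = 5.3×10⁻²¹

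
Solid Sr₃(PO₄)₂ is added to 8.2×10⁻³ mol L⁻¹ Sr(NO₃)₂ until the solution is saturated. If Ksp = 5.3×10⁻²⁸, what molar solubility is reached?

Sr₃(PO₄)₂(s) ⇌ 3 Sr²⁺(aq) + 2 PO₄³⁻(aq)
The solution already contains Sr²⁺ at 8.2×10⁻³ mol L⁻¹. Let s be the molar solubility of Sr₃(PO₄)₂.
[Sr²⁺] ≈ 8.2×10⁻³ mol L⁻¹ (common ion dominates); [PO₄³⁻] = 2s.
Ksp = [Sr²⁺]^3[PO₄³⁻]^2 = (8.2×10⁻³)^3(2s)^2
(2s)^2 = 5.3×10⁻²⁸ / (8.2×10⁻³)^3 = 9.6×10⁻²²
s = 1.6×10⁻¹¹ mol L⁻¹

1.6×10⁻¹¹ M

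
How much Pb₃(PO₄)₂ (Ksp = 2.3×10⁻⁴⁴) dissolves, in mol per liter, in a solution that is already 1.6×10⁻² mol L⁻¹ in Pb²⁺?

3.7×10⁻²⁰ M

Pb₃(PO₄)₂(s) ⇌ 3 Pb²⁺(aq) + 2 PO₄³⁻(aq)
With Pb²⁺ already at 1.6×10⁻² mol L⁻¹ and s small, take [Pb²⁺] ≈ 1.6×10⁻² mol L⁻¹ and [PO₄³⁻] = 2s.
Ksp = [Pb²⁺]^3[PO₄³⁻]^2 = (1.6×10⁻²)^3(2s)^2
(2s)^2 = 2.3×10⁻⁴⁴ / (1.6×10⁻²)^3 = 5.6×10⁻³⁹
s = 3.7×10⁻²⁰ mol L⁻¹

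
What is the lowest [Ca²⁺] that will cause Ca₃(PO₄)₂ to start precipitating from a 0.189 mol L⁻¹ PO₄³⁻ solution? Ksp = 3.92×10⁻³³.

4.79×10⁻¹¹ M

Precipitation of each salt begins when its ion product equals Ksp.
Ca₃(PO₄)₂(s) ⇌ 3 Ca²⁺(aq) + 2 PO₄³⁻(aq)
Ksp = [Ca²⁺]^3[PO₄³⁻]^2 = [Ca²⁺]^3(0.189)^2
[Ca²⁺]^3 = 3.92×10⁻³³ / (0.189)^2 = 1.10×10⁻³¹
[Ca²⁺] = 4.79×10⁻¹¹ mol L⁻¹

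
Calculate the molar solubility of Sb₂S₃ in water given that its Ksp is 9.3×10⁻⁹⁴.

Sb₂S₃(s) ⇌ 2 Sb³⁺(aq) + 3 S²⁻(aq)
For each mole of Sb₂S₃ that dissolves per liter, [Sb³⁺] = 2s and [S²⁻] = 3s; let s denote this solubility.
Ksp = [Sb³⁺]^2[S²⁻]^3 = (2s)^2 · (3s)^3 = 108s^5
108s^5 = 9.3×10⁻⁹⁴  ⇒  s^5 = 8.6×10⁻⁹⁶
s = 9.7×10⁻²⁰ mol L⁻¹

9.7×10⁻²⁰ M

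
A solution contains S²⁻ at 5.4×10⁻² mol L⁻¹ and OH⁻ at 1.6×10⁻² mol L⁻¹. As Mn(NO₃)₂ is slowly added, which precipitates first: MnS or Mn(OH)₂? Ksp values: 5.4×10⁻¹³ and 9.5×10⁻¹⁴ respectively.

The threshold for precipitation is Q = Ksp.
For MnS: [Mn²⁺] = (Ksp/[S²⁻]) = 1.0×10⁻¹¹ mol L⁻¹
For Mn(OH)₂: [Mn²⁺] = (Ksp/[OH⁻]^2) = 3.7×10⁻¹⁰ mol L⁻¹
MnS requires the lower [Mn²⁺], so it precipitates first.

MnS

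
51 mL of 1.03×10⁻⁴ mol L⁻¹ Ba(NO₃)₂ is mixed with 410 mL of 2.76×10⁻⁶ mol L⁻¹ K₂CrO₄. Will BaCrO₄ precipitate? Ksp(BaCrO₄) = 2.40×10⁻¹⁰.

Total volume after mixing = 51 + 410 = 461 mL.
[Ba²⁺] = (1.03×10⁻⁴)(51)/461 = 1.14×10⁻⁵ mol L⁻¹
[CrO₄²⁻] = (2.76×10⁻⁶)(410)/461 = 2.45×10⁻⁶ mol L⁻¹
Q = [Ba²⁺][CrO₄²⁻] = 2.80×10⁻¹¹
Q = 2.80×10⁻¹¹ < Ksp = 2.40×10⁻¹⁰, so the solution is unsaturated and no precipitate forms.

No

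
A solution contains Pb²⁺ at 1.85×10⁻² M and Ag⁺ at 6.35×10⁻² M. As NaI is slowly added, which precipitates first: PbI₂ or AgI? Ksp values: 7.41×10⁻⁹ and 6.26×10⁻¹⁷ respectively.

Precipitation begins when Q = Ksp.
For PbI₂: [I⁻] = (Ksp/[Pb²⁺])^(1/2) = 6.33×10⁻⁴ M
For AgI: [I⁻] = (Ksp/[Ag⁺]) = 9.86×10⁻¹⁶ M
The smaller threshold [I⁻] is reached first, so AgI precipitates first.

AgI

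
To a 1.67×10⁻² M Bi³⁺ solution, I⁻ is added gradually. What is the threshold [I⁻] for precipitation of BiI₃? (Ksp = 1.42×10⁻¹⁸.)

4.40×10⁻⁶ M

A salt starts to precipitate once the ion product Q reaches its Ksp.
BiI₃(s) ⇌ Bi³⁺(aq) + 3 I⁻(aq)
Ksp = [Bi³⁺][I⁻]^3 = [I⁻]^3(1.67×10⁻²)
[I⁻]^3 = 1.42×10⁻¹⁸ / (1.67×10⁻²) = 8.50×10⁻¹⁷
[I⁻] = 4.40×10⁻⁶ M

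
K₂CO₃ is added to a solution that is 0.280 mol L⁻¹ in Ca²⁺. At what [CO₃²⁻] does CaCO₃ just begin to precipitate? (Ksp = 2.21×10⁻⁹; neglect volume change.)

A salt starts to precipitate once the ion product Q reaches its Ksp.
CaCO₃(s) ⇌ Ca²⁺(aq) + CO₃²⁻(aq)
Ksp = [Ca²⁺][CO₃²⁻] = [CO₃²⁻](0.280)
[CO₃²⁻] = 2.21×10⁻⁹ / (0.280) = 7.89×10⁻⁹
[CO₃²⁻] = 7.89×10⁻⁹ mol L⁻¹

7.89×10⁻⁹ M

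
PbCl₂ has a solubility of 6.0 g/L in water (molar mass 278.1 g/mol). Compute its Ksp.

Ksp = 4.0×10⁻⁵

Convert to molarity: s = 6.0 / 278.1 = 2.157×10⁻² mol/L
PbCl₂(s) ⇌ Pb²⁺(aq) + 2 Cl⁻(aq)
With molar solubility s: [Pb²⁺] = s, [Cl⁻] = 2s.
Ksp = [Pb²⁺][Cl⁻]^2 = s · (2s)^2 = 4s^3
Ksp = 4 × (2.157×10⁻²)^3 = 4.0×10⁻⁵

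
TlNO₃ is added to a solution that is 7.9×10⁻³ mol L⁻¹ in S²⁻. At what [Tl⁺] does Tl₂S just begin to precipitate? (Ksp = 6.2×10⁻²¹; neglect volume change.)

The threshold for precipitation is Q = Ksp.
Tl₂S(s) ⇌ 2 Tl⁺(aq) + S²⁻(aq)
Ksp = [Tl⁺]^2[S²⁻] = [Tl⁺]^2(7.9×10⁻³)
[Tl⁺]^2 = 6.2×10⁻²¹ / (7.9×10⁻³) = 7.8×10⁻¹⁹
[Tl⁺] = 8.9×10⁻¹⁰ mol L⁻¹

8.9×10⁻¹⁰ M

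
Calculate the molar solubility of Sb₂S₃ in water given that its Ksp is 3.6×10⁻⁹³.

1.3×10⁻¹⁹ M

Sb₂S₃(s) ⇌ 2 Sb³⁺(aq) + 3 S²⁻(aq)
If s mol/L of Sb₂S₃ dissolves, [Sb³⁺] = 2s and [S²⁻] = 3s.
Ksp = [Sb³⁺]^2[S²⁻]^3 = (2s)^2 · (3s)^3 = 108s^5
108s^5 = 3.6×10⁻⁹³  ⇒  s^5 = 3.3×10⁻⁹⁵
Taking the 5th root, s = 1.3×10⁻¹⁹ mol L⁻¹.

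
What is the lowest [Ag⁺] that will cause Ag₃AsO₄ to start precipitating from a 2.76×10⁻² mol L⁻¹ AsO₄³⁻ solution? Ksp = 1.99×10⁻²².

1.93×10⁻⁷ M

Precipitation of each salt begins when its ion product equals Ksp.
Ag₃AsO₄(s) ⇌ 3 Ag⁺(aq) + AsO₄³⁻(aq)
Ksp = [Ag⁺]^3[AsO₄³⁻] = [Ag⁺]^3(2.76×10⁻²)
[Ag⁺]^3 = 1.99×10⁻²² / (2.76×10⁻²) = 7.21×10⁻²¹
[Ag⁺] = 1.93×10⁻⁷ mol L⁻¹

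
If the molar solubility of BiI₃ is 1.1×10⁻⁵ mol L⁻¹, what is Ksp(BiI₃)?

BiI₃(s) ⇌ Bi³⁺(aq) + 3 I⁻(aq)
Let s be the molar solubility. Then [Bi³⁺] = s and [I⁻] = 3s.
Ksp = [Bi³⁺][I⁻]^3 = s · (3s)^3 = 27s^4
Ksp = 27 × (1.1×10⁻⁵)^4 = 4.0×10⁻¹⁹

Ksp = 4.0×10⁻¹⁹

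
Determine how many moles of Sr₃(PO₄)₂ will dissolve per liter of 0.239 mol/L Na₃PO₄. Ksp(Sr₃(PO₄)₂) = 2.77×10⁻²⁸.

Sr₃(PO₄)₂(s) ⇌ 3 Sr²⁺(aq) + 2 PO₄³⁻(aq)
Let s be the solubility of Sr₃(PO₄)₂ here. The common ion gives [PO₄³⁻] ≈ 0.239 mol/L, and [Sr²⁺] = 3s.
Ksp = [Sr²⁺]^3[PO₄³⁻]^2 = (3s)^3(0.239)^2
(3s)^3 = 2.77×10⁻²⁸ / (0.239)^2 = 4.85×10⁻²⁷
s = 5.64×10⁻¹⁰ mol/L

5.64×10⁻¹⁰ M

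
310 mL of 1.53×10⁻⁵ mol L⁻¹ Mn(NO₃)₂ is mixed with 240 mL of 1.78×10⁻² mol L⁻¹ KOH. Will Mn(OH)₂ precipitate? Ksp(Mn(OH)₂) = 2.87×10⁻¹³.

The combined volume is 550 mL.
[Mn²⁺] = (1.53×10⁻⁵)(310)/550 = 8.62×10⁻⁶ mol L⁻¹
[OH⁻] = (1.78×10⁻²)(240)/550 = 7.77×10⁻³ mol L⁻¹
Q = [Mn²⁺][OH⁻]^2 = 5.20×10⁻¹⁰
Since Q (5.20×10⁻¹⁰) exceeds Ksp (2.87×10⁻¹³), Mn(OH)₂ will precipitate.

Yes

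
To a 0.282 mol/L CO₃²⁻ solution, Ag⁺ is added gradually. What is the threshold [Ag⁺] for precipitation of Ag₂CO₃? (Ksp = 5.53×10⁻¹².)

4.43×10⁻⁶ M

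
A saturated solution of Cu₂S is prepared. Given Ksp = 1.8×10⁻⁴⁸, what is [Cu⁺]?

Cu₂S(s) ⇌ 2 Cu⁺(aq) + S²⁻(aq)
Call the molar solubility s, so that [Cu⁺] = 2s and [S²⁻] = s.
Ksp = [Cu⁺]^2[S²⁻] = (2s)^2 · s = 4s^3 = 1.8×10⁻⁴⁸
s = 7.7×10⁻¹⁷ mol L⁻¹
[Cu⁺] = 2s = 1.5×10⁻¹⁶ mol L⁻¹

1.5×10⁻¹⁶ M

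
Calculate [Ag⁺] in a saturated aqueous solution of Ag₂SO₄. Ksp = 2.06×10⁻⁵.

Ag₂SO₄(s) ⇌ 2 Ag⁺(aq) + SO₄²⁻(aq)
Call the molar solubility s, so that [Ag⁺] = 2s and [SO₄²⁻] = s.
Ksp = [Ag⁺]^2[SO₄²⁻] = (2s)^2 · s = 4s^3 = 2.06×10⁻⁵
s = 1.73×10⁻² mol L⁻¹
[Ag⁺] = 2s = 3.45×10⁻² mol L⁻¹

3.45×10⁻² M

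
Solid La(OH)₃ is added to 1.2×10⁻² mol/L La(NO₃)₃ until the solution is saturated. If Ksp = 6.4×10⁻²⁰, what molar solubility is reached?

La(OH)₃(s) ⇌ La³⁺(aq) + 3 OH⁻(aq)
The solution already contains La³⁺ at 1.2×10⁻² mol/L. Let s be the molar solubility of La(OH)₃.
[La³⁺] ≈ 1.2×10⁻² mol/L (common ion dominates); [OH⁻] = 3s.
Ksp = [La³⁺][OH⁻]^3 = (1.2×10⁻²)(3s)^3
(3s)^3 = 6.4×10⁻²⁰ / (1.2×10⁻²) = 5.3×10⁻¹⁸
s = 5.8×10⁻⁷ mol/L

5.8×10⁻⁷ M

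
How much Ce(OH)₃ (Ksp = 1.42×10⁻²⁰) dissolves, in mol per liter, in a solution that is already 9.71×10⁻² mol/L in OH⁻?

1.55×10⁻¹⁷ M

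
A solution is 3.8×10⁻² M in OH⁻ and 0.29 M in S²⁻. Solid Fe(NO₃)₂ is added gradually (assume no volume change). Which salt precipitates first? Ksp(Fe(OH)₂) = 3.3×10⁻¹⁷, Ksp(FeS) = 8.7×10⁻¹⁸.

FeS

A salt starts to precipitate once the ion product Q reaches its Ksp.
For Fe(OH)₂: [Fe²⁺] = (Ksp/[OH⁻]^2) = 2.3×10⁻¹⁴ M
For FeS: [Fe²⁺] = (Ksp/[S²⁻]) = 3.0×10⁻¹⁷ M
Since FeS needs less Fe²⁺ to reach saturation, it precipitates first.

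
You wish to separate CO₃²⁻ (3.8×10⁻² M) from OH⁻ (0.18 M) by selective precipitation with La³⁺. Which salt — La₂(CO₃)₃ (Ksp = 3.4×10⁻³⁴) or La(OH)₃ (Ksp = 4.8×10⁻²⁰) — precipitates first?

La(OH)₃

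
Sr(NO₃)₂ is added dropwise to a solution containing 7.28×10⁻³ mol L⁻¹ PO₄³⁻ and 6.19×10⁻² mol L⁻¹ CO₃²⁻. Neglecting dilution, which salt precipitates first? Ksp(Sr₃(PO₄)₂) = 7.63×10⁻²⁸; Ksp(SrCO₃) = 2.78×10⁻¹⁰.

SrCO₃

The threshold for precipitation is Q = Ksp.
For Sr₃(PO₄)₂: [Sr²⁺] = (Ksp/[PO₄³⁻]^2)^(1/3) = 2.43×10⁻⁸ mol L⁻¹
For SrCO₃: [Sr²⁺] = (Ksp/[CO₃²⁻]) = 4.49×10⁻⁹ mol L⁻¹
SrCO₃ requires the lower [Sr²⁺], so it precipitates first.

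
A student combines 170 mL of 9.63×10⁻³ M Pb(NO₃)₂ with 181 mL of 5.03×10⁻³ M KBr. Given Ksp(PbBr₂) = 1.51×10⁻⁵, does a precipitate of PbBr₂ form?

Total volume after mixing = 170 + 181 = 351 mL.
[Pb²⁺] = (9.63×10⁻³)(170)/351 = 4.66×10⁻³ M
[Br⁻] = (5.03×10⁻³)(181)/351 = 2.59×10⁻³ M
Q = [Pb²⁺][Br⁻]^2 = 3.14×10⁻⁸
Q = 3.14×10⁻⁸ < Ksp = 1.51×10⁻⁵, so the solution is unsaturated and no precipitate forms.

No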